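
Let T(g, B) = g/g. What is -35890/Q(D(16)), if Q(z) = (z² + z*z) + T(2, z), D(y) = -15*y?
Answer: -35890/115201 ≈ -0.31154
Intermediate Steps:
T(g, B) = 1
Q(z) = 1 + 2*z² (Q(z) = (z² + z*z) + 1 = (z² + z²) + 1 = 2*z² + 1 = 1 + 2*z²)
-35890/Q(D(16)) = -35890/(1 + 2*(-15*16)²) = -35890/(1 + 2*(-240)²) = -35890/(1 + 2*57600) = -35890/(1 + 115200) = -35890/115201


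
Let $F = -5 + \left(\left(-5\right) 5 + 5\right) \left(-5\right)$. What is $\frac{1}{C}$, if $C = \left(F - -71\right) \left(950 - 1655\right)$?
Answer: $- \frac{1}{117030} \approx -8.5448 \cdot 10^{-6}$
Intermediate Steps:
$F = 95$ ($F = -5 + \left(-25 + 5\right) \left(-5\right) = -5 - -100 = -5 + 100 = 95$)
$C = -117030$ ($C = \left(95 - -71\right) \left(950 - 1655\right) = \left(95 + 71\right) \left(-705\right) = 166 \left(-705\right) = -117030$)
$\frac{1}{C} = \frac{1}{-117030} = - \frac{1}{117030}$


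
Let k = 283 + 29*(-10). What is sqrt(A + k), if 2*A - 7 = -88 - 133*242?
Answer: I*sqrt(64562)/2 ≈ 127.05*I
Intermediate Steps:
A = -32267/2 (A = 7/2 + (-88 - 133*242)/2 = 7/2 + (-88 - 32186)/2 = 7/2 + (1/2)*(-32274) = 7/2 - 16137 = -32267/2 ≈ -16134.)
k = -7 (k = 283 - 290 = -7)
sqrt(A + k) = sqrt(-32267/2 - 7) = sqrt(-32281/2) = I*sqrt(64562)/2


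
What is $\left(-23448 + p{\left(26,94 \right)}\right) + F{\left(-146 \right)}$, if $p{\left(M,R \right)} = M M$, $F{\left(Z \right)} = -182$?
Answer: $-22954$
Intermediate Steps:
$p{\left(M,R \right)} = M^{2}$
$\left(-23448 + p{\left(26,94 \right)}\right) + F{\left(-146 \right)} = \left(-23448 + 26^{2}\right) - 182 = \left(-23448 + 676\right) - 182 = -22772 - 182 = -22954$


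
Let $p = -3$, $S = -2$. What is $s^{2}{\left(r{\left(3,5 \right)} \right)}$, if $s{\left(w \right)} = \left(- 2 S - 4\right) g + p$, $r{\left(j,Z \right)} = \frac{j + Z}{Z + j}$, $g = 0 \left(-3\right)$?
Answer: $9$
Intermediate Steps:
$g = 0$
$r{\left(j,Z \right)} = 1$ ($r{\left(j,Z \right)} = \frac{Z + j}{Z + j} = 1$)
$s{\left(w \right)} = -3$ ($s{\left(w \right)} = \left(\left(-2\right) \left(-2\right) - 4\right) 0 - 3 = \left(4 - 4\right) 0 - 3 = 0 \cdot 0 - 3 = 0 - 3 = -3$)
$s^{2}{\left(r{\left(3,5 \right)} \right)} = \left(-3\right)^{2} = 9$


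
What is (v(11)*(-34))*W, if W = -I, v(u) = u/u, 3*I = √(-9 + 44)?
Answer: 34*√35/3 ≈ 67.049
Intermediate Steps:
I = √35/3 (I = √(-9 + 44)/3 = √35/3 ≈ 1.9720)
v(u) = 1
W = -√35/3 ≈ -1.9720
(v(11)*(-34))*W = (1*(-34))*(-√35/3) = -(-34)*√35/3 = 34*√35/3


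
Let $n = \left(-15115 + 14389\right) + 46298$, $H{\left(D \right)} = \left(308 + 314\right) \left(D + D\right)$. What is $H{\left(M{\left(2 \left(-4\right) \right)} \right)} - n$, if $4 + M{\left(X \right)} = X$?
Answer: $-60500$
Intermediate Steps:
$M{\left(X \right)} = -4 + X$
$H{\left(D \right)} = 1244 D$ ($H{\left(D \right)} = 622 \cdot 2 D = 1244 D$)
$n = 45572$ ($n = -726 + 46298 = 45572$)
$H{\left(M{\left(2 \left(-4\right) \right)} \right)} - n = 1244 \left(-4 + 2 \left(-4\right)\right) - 45572 = 1244 \left(-4 - 8\right) - 45572 = 1244 \left(-12\right) - 45572 = -14928 - 45572 = -60500$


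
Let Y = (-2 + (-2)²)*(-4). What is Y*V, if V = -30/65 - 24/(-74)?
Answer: 528/481 ≈ 1.0977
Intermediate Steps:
V = -66/481 (V = -30*1/65 - 24*(-1/74) = -6/13 + 12/37 = -66/481 ≈ -0.13721)
Y = -8 (Y = (-2 + 4)*(-4) = 2*(-4) = -8)
Y*V = -8*(-66/481) = 528/481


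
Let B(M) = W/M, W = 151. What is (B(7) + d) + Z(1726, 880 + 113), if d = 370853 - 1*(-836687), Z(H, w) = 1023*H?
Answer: 20812817/7 ≈ 2.9733e+6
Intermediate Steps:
B(M) = 151/M
d = 1207540 (d = 370853 + 836687 = 1207540)
(B(7) + d) + Z(1726, 880 + 113) = (151/7 + 1207540) + 1023*1726 = (151*(⅐) + 1207540) + 1765698 = (151/7 + 1207540) + 1765698 = 8452931/7 + 1765698 = 20812817/7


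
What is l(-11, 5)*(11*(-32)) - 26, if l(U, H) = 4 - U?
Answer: -5306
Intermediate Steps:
l(-11, 5)*(11*(-32)) - 26 = (4 - 1*(-11))*(11*(-32)) - 26 = (4 + 11)*(-352) - 26 = 15*(-352) - 26 = -5280 - 26 = -5306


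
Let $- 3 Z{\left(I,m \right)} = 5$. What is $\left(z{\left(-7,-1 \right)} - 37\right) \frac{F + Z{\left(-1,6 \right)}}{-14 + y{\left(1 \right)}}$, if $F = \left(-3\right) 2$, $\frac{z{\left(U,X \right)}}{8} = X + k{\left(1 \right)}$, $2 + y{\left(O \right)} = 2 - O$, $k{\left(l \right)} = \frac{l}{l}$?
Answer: $- \frac{851}{45} \approx -18.911$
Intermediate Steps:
$k{\left(l \right)} = 1$
$Z{\left(I,m \right)} = - \frac{5}{3}$ ($Z{\left(I,m \right)} = \left(- \frac{1}{3}\right) 5 = - \frac{5}{3}$)
$y{\left(O \right)} = - O$ ($y{\left(O \right)} = -2 - \left(-2 + O\right) = - O$)
$z{\left(U,X \right)} = 8 + 8 X$ ($z{\left(U,X \right)} = 8 \left(X + 1\right) = 8 \left(1 + X\right) = 8 + 8 X$)
$F = -6$
$\left(z{\left(-7,-1 \right)} - 37\right) \frac{F + Z{\left(-1,6 \right)}}{-14 + y{\left(1 \right)}} = \left(\left(8 + 8 \left(-1\right)\right) - 37\right) \frac{-6 - \frac{5}{3}}{-14 - 1} = \left(\left(8 - 8\right) - 37\right) \left(- \frac{23}{3 \left(-14 - 1\right)}\right) = \left(0 - 37\right) \left(- \frac{23}{3 \left(-15\right)}\right) = - 37 \left(\left(- \frac{23}{3}\right) \left(- \frac{1}{15}\right)\right) = \left(-37\right) \frac{23}{45} = - \frac{851}{45}$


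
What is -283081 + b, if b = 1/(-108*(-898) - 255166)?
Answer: -44778318743/158182 ≈ -2.8308e+5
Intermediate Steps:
b = -1/158182 (b = 1/(96984 - 255166) = 1/(-158182) = -1/158182 ≈ -6.3218e-6)
-283081 + b = -283081 - 1/158182 = -44778318743/158182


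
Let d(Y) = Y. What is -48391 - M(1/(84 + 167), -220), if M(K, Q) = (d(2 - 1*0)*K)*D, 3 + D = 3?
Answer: -48391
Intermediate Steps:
D = 0 (D = -3 + 3 = 0)
M(K, Q) = 0 (M(K, Q) = ((2 - 1*0)*K)*0 = ((2 + 0)*K)*0 = (2*K)*0 = 0)
-48391 - M(1/(84 + 167), -220) = -48391 - 1*0 = -48391 + 0 = -48391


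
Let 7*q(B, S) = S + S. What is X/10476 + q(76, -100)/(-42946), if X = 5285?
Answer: 795441235/1574658036 ≈ 0.50515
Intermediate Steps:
q(B, S) = 2*S/7 (q(B, S) = (S + S)/7 = (2*S)/7 = 2*S/7)
X/10476 + q(76, -100)/(-42946) = 5285/10476 + ((2/7)*(-100))/(-42946) = 5285*(1/10476) - 200/7*(-1/42946) = 5285/10476 + 100/150311 = 795441235/1574658036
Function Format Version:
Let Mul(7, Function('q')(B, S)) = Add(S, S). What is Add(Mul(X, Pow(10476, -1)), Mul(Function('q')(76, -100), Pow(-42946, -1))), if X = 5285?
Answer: Rational(795441235, 1574658036) ≈ 0.50515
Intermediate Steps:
Function('q')(B, S) = Mul(Rational(2, 7), S) (Function('q')(B, S) = Mul(Rational(1, 7), Add(S, S)) = Mul(Rational(1, 7), Mul(2, S)) = Mul(Rational(2, 7), S))
Add(Mul(X, Pow(10476, -1)), Mul(Function('q')(76, -100), Pow(-42946, -1))) = Add(Mul(5285, Pow(10476, -1)), Mul(Mul(Rational(2, 7), -100), Pow(-42946, -1))) = Add(Mul(5285, Rational(1, 10476)), Mul(Rational(-200, 7), Rational(-1, 42946))) = Add(Rational(5285, 10476), Rational(100, 150311)) = Rational(795441235, 1574658036)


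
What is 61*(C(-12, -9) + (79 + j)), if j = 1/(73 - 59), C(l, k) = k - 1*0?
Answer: 59841/14 ≈ 4274.4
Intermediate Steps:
C(l, k) = k (C(l, k) = k + 0 = k)
j = 1/14 ≈ 0.071429
61*(C(-12, -9) + (79 + j)) = 61*(-9 + (79 + 1/14)) = 61*(-9 + 1107/14) = 61*(981/14) = 59841/14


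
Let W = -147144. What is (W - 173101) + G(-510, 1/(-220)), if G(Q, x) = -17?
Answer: -320262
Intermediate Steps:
(W - 173101) + G(-510, 1/(-220)) = (-147144 - 173101) - 17 = -320245 - 17 = -320262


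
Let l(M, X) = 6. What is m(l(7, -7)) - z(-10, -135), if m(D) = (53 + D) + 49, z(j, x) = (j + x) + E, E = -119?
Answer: 372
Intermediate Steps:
z(j, x) = -119 + j + x (z(j, x) = (j + x) - 119 = -119 + j + x)
m(D) = 102 + D
m(l(7, -7)) - z(-10, -135) = (102 + 6) - (-119 - 10 - 135) = 108 - 1*(-264) = 108 + 264 = 372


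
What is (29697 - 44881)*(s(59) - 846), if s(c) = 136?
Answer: 10780640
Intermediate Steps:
(29697 - 44881)*(s(59) - 846) = (29697 - 44881)*(136 - 846) = -15184*(-710) = 10780640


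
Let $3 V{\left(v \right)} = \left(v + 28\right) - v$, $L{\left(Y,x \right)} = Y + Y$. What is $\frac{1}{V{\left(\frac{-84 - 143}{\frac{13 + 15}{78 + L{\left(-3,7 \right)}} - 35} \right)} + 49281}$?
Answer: $\frac{3}{147871} \approx 2.0288 \cdot 10^{-5}$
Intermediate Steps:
$L{\left(Y,x \right)} = 2 Y$
$V{\left(v \right)} = \frac{28}{3}$ ($V{\left(v \right)} = \frac{\left(v + 28\right) - v}{3} = \frac{\left(28 + v\right) - v}{3} = \frac{1}{3} \cdot 28 = \frac{28}{3}$)
$\frac{1}{V{\left(\frac{-84 - 143}{\frac{13 + 15}{78 + L{\left(-3,7 \right)}} - 35} \right)} + 49281} = \frac{1}{\frac{28}{3} + 49281} = \frac{1}{\frac{147871}{3}} = \frac{3}{147871}$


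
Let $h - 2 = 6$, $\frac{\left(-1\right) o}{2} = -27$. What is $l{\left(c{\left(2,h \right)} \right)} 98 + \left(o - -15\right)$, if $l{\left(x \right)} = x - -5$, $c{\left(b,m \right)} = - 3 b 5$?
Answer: $-2381$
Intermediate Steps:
$o = 54$ ($o = \left(-2\right) \left(-27\right) = 54$)
$h = 8$ ($h = 2 + 6 = 8$)
$c{\left(b,m \right)} = - 15 b$
$l{\left(x \right)} = 5 + x$ ($l{\left(x \right)} = x + 5 = 5 + x$)
$l{\left(c{\left(2,h \right)} \right)} 98 + \left(o - -15\right) = \left(5 - 30\right) 98 + \left(54 - -15\right) = \left(5 - 30\right) 98 + \left(54 + 15\right) = \left(-25\right) 98 + 69 = -2450 + 69 = -2381$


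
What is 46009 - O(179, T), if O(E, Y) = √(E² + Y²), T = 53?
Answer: 46009 - 5*√1394 ≈ 45822.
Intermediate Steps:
46009 - O(179, T) = 46009 - √(179² + 53²) = 46009 - √(32041 + 2809) = 46009 - √34850 = 46009 - 5*√1394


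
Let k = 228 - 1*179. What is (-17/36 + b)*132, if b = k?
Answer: 19217/3 ≈ 6405.7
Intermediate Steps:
k = 49 (k = 228 - 179 = 49)
b = 49
(-17/36 + b)*132 = (-17/36 + 49)*132 = (1747/36)*132 = 19217/3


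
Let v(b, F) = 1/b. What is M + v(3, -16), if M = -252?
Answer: -755/3 ≈ -251.67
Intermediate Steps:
M + v(3, -16) = -252 + 1/3 = -252 + ⅓ = -755/3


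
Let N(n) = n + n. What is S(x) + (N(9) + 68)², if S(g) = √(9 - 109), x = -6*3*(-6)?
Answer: 7396 + 10*I ≈ 7396.0 + 10.0*I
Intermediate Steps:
N(n) = 2*n
x = 108 (x = -18*(-6) = 108)
S(g) = 10*I (S(g) = √(-100) = 10*I)
S(x) + (N(9) + 68)² = 10*I + (2*9 + 68)² = 10*I + (18 + 68)² = 10*I + 86² = 10*I + 7396 = 7396 + 10*I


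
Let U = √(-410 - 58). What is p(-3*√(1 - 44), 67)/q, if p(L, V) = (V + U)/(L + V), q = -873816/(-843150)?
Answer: 630816725/710121136 - 1264725*√559/355060568 + 28245525*I*√13/355060568 + 28245525*I*√43/710121136 ≈ 0.80411 + 0.54765*I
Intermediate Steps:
U = 6*I*√13 (U = √(-468) = 6*I*√13 ≈ 21.633*I)
q = 145636/140525 (q = -873816*(-1/843150) = 145636/140525 ≈ 1.0364)
p(L, V) = (V + 6*I*√13)/(L + V)
p(-3*√(1 - 44), 67)/q = ((67 + 6*I*√13)/(-3*√(1 - 44) + 67))/(145636/140525) = ((67 + 6*I*√13)/(-3*I*√43 + 67))*(140525/145636) = ((67 + 6*I*√13)/(67 - 3*I*√43))*(140525/145636) = 140525*(67 + 6*I*√13)/(145636*(67 - 3*I*√43))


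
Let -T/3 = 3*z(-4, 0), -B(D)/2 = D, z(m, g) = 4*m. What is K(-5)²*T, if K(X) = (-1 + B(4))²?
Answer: 944784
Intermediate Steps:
B(D) = -2*D
K(X) = 81 (K(X) = (-1 - 2*4)² = (-1 - 8)² = (-9)² = 81)
T = 144 (T = -9*4*(-4) = -9*(-16) = -3*(-48) = 144)
K(-5)²*T = 81²*144 = 6561*144 = 944784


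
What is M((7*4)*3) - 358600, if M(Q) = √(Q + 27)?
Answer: -358600 + √111 ≈ -3.5859e+5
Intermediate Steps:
M(Q) = √(27 + Q)
M((7*4)*3) - 358600 = √(27 + (7*4)*3) - 358600 = √(27 + 28*3) - 358600 = √(27 + 84) - 358600 = √111 - 358600 = -358600 + √111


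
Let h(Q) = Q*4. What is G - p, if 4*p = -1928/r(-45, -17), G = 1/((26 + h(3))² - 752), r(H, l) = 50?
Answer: 166797/17300 ≈ 9.6414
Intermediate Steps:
h(Q) = 4*Q
G = 1/692 (G = 1/((26 + 4*3)² - 752) = 1/((26 + 12)² - 752) = 1/(38² - 752) = 1/(1444 - 752) = 1/692 ≈ 0.0014451)
p = -241/25 (p = (-1928/50)/4 = (-1928*1/50)/4 = (¼)*(-964/25) = -241/25 ≈ -9.6400)
G - p = 1/692 - 1*(-241/25) = 1/692 + 241/25 = 166797/17300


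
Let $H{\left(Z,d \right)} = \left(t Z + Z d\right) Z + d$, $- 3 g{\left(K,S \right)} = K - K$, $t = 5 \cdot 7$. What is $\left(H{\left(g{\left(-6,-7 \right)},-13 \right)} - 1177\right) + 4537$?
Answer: $3347$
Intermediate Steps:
$t = 35$
$g{\left(K,S \right)} = 0$ ($g{\left(K,S \right)} = - \frac{K - K}{3} = \left(- \frac{1}{3}\right) 0 = 0$)
$H{\left(Z,d \right)} = d + Z \left(35 Z + Z d\right)$ ($H{\left(Z,d \right)} = \left(35 Z + Z d\right) Z + d = Z \left(35 Z + Z d\right) + d = d + Z \left(35 Z + Z d\right)$)
$\left(H{\left(g{\left(-6,-7 \right)},-13 \right)} - 1177\right) + 4537 = \left(\left(-13 + 35 \cdot 0^{2} - 13 \cdot 0^{2}\right) - 1177\right) + 4537 = \left(\left(-13 + 35 \cdot 0 - 0\right) - 1177\right) + 4537 = \left(\left(-13 + 0 + 0\right) - 1177\right) + 4537 = \left(-13 - 1177\right) + 4537 = -1190 + 4537 = 3347$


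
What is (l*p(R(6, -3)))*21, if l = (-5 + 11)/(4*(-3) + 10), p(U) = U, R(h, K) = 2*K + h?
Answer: 0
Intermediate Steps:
R(h, K) = h + 2*K
l = -3 (l = 6/(-12 + 10) = 6/(-2) = 6*(-½) = -3)
(l*p(R(6, -3)))*21 = -3*(6 + 2*(-3))*21 = -3*(6 - 6)*21 = -3*0*21 = 0*21 = 0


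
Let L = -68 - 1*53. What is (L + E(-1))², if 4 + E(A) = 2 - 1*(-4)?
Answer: 14161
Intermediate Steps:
E(A) = 2 (E(A) = -4 + (2 - 1*(-4)) = -4 + (2 + 4) = -4 + 6 = 2)
L = -121 (L = -68 - 53 = -121)
(L + E(-1))² = (-121 + 2)² = (-119)² = 14161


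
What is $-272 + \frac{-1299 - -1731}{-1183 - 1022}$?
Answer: $- \frac{66688}{245} \approx -272.2$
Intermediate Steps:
$-272 + \frac{-1299 - -1731}{-1183 - 1022} = -272 + \frac{-1299 + 1731}{-2205} = -272 + 432 \left(- \frac{1}{2205}\right) = -272 - \frac{48}{245} = - \frac{66688}{245}$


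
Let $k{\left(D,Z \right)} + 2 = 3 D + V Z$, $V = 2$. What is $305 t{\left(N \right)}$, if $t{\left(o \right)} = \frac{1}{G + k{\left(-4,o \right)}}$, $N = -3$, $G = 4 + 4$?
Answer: $- \frac{305}{12} \approx -25.417$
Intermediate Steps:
$G = 8$
$k{\left(D,Z \right)} = -2 + 2 Z + 3 D$ ($k{\left(D,Z \right)} = -2 + \left(3 D + 2 Z\right) = -2 + \left(2 Z + 3 D\right) = -2 + 2 Z + 3 D$)
$t{\left(o \right)} = \frac{1}{-6 + 2 o}$ ($t{\left(o \right)} = \frac{1}{8 + \left(-2 + 2 o + 3 \left(-4\right)\right)} = \frac{1}{8 - \left(14 - 2 o\right)} = \frac{1}{8 + \left(-14 + 2 o\right)} = \frac{1}{-6 + 2 o}$)
$305 t{\left(N \right)} = 305 \frac{1}{2 \left(-3 - 3\right)} = 305 \frac{1}{2 \left(-6\right)} = 305 \cdot \frac{1}{2} \left(- \frac{1}{6}\right) = 305 \left(- \frac{1}{12}\right) = - \frac{305}{12}$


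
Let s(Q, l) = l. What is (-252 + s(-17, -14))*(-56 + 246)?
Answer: -50540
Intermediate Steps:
(-252 + s(-17, -14))*(-56 + 246) = (-252 - 14)*(-56 + 246) = -266*190 = -50540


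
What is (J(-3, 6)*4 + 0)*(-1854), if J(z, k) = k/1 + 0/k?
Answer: -44496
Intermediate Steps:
J(z, k) = k (J(z, k) = k*1 + 0 = k + 0 = k)
(J(-3, 6)*4 + 0)*(-1854) = (6*4 + 0)*(-1854) = (24 + 0)*(-1854) = 24*(-1854) = -44496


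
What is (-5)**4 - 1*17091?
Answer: -16466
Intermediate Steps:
(-5)**4 - 1*17091 = 625 - 17091 = -16466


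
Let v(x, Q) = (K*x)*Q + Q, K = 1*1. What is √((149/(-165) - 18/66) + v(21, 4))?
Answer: √2363790/165 ≈ 9.3179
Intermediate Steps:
K = 1
v(x, Q) = Q + Q*x (v(x, Q) = (1*x)*Q + Q = x*Q + Q = Q*x + Q = Q + Q*x)
√((149/(-165) - 18/66) + v(21, 4)) = √((149/(-165) - 18/66) + 4*(1 + 21)) = √((149*(-1/165) - 18*1/66) + 4*22) = √((-149/165 - 3/11) + 88) = √(-194/165 + 88) = √(14326/165) = √2363790/165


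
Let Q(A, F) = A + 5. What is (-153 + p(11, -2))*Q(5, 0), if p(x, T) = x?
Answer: -1420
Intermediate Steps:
Q(A, F) = 5 + A
(-153 + p(11, -2))*Q(5, 0) = (-153 + 11)*(5 + 5) = -142*10 = -1420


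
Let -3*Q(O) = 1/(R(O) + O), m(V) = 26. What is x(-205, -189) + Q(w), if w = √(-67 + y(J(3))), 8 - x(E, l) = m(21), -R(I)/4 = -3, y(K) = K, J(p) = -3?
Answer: (-54*√70 + 649*I)/(3*(√70 - 12*I)) ≈ -18.019 + 0.013032*I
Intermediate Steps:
R(I) = 12 (R(I) = -4*(-3) = 12)
x(E, l) = -18 (x(E, l) = 8 - 1*26 = 8 - 26 = -18)
w = I*√70 (w = √(-67 - 3) = √(-70) = I*√70 ≈ 8.3666*I)
Q(O) = -1/(3*(12 + O))
x(-205, -189) + Q(w) = -18 - 1/(36 + 3*(I*√70)) = -18 - 1/(36 + 3*I*√70)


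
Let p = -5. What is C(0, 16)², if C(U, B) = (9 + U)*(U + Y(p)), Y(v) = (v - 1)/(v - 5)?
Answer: 729/25 ≈ 29.160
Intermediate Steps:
Y(v) = (-1 + v)/(-5 + v)
C(U, B) = (9 + U)*(⅗ + U) (C(U, B) = (9 + U)*(U + (-1 - 5)/(-5 - 5)) = (9 + U)*(U - 6/(-10)) = (9 + U)*(U - ⅒*(-6)) = (9 + U)*(U + ⅗) = (9 + U)*(⅗ + U))
C(0, 16)² = (27/5 + 0² + (48/5)*0)² = (27/5 + 0 + 0)² = (27/5)² = 729/25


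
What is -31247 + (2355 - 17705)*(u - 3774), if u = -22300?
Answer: 400204653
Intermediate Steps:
-31247 + (2355 - 17705)*(u - 3774) = -31247 + (2355 - 17705)*(-22300 - 3774) = -31247 - 15350*(-26074) = -31247 + 400235900 = 400204653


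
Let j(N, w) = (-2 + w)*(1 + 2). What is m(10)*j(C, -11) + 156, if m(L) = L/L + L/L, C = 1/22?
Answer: 78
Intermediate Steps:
C = 1/22 ≈ 0.045455
m(L) = 2 (m(L) = 1 + 1 = 2)
j(N, w) = -6 + 3*w (j(N, w) = (-2 + w)*3 = -6 + 3*w)
m(10)*j(C, -11) + 156 = 2*(-6 + 3*(-11)) + 156 = 2*(-6 - 33) + 156 = 2*(-39) + 156 = -78 + 156 = 78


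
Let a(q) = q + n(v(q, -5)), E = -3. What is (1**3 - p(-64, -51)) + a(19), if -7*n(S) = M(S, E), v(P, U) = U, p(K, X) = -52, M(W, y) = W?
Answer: 509/7 ≈ 72.714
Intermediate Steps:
n(S) = -S/7
a(q) = 5/7 + q (a(q) = q - 1/7*(-5) = q + 5/7 = 5/7 + q)
(1**3 - p(-64, -51)) + a(19) = (1**3 - 1*(-52)) + (5/7 + 19) = (1 + 52) + 138/7 = 53 + 138/7 = 509/7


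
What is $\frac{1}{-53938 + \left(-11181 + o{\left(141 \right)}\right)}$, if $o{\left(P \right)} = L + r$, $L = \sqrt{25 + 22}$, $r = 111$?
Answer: $- \frac{65008}{4226040017} - \frac{\sqrt{47}}{4226040017} \approx -1.5384 \cdot 10^{-5}$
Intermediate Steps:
$L = \sqrt{47} \approx 6.8557$
$o{\left(P \right)} = 111 + \sqrt{47}$ ($o{\left(P \right)} = \sqrt{47} + 111 = 111 + \sqrt{47}$)
$\frac{1}{-53938 + \left(-11181 + o{\left(141 \right)}\right)} = \frac{1}{-53938 - \left(11070 - \sqrt{47}\right)} = \frac{1}{-65008 + \sqrt{47}}$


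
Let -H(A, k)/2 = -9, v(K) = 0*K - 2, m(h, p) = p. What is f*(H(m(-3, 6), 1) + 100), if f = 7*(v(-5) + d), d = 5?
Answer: 2478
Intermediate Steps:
v(K) = -2 (v(K) = 0 - 2 = -2)
H(A, k) = 18 (H(A, k) = -2*(-9) = 18)
f = 21 (f = 7*(-2 + 5) = 7*3 = 21)
f*(H(m(-3, 6), 1) + 100) = 21*(18 + 100) = 21*118 = 2478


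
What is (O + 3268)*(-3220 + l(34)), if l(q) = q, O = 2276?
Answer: -17663184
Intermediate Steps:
(O + 3268)*(-3220 + l(34)) = (2276 + 3268)*(-3220 + 34) = 5544*(-3186) = -17663184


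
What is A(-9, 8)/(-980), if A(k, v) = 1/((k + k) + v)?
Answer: 1/9800 ≈ 0.00010204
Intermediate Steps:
A(k, v) = 1/(v + 2*k) (A(k, v) = 1/(2*k + v) = 1/(v + 2*k))
A(-9, 8)/(-980) = 1/((8 + 2*(-9))*(-980)) = -1/980/(8 - 18) = -1/980/(-10) = -⅒*(-1/980) = 1/9800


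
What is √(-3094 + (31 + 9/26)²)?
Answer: 3*I*√158591/26 ≈ 45.95*I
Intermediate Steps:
√(-3094 + (31 + 9/26)²) = √(-3094 + (815/26)²) = √(-3094 + 664225/676) = √(-1427319/676) = 3*I*√158591/26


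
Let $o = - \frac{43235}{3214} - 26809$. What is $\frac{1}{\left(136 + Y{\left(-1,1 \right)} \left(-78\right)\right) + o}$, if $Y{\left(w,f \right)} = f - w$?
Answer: $- \frac{3214}{86271641} \approx -3.7254 \cdot 10^{-5}$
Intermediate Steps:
$o = - \frac{86207361}{3214}$ ($o = \left(-43235\right) \frac{1}{3214} - 26809 = - \frac{43235}{3214} - 26809 = - \frac{86207361}{3214} \approx -26822.0$)
$\frac{1}{\left(136 + Y{\left(-1,1 \right)} \left(-78\right)\right) + o} = \frac{1}{\left(136 + \left(1 - -1\right) \left(-78\right)\right) - \frac{86207361}{3214}} = \frac{1}{\left(136 + \left(1 + 1\right) \left(-78\right)\right) - \frac{86207361}{3214}} = \frac{1}{\left(136 + 2 \left(-78\right)\right) - \frac{86207361}{3214}} = \frac{1}{\left(136 - 156\right) - \frac{86207361}{3214}} = \frac{1}{-20 - \frac{86207361}{3214}} = \frac{1}{- \frac{86271641}{3214}} = - \frac{3214}{86271641}$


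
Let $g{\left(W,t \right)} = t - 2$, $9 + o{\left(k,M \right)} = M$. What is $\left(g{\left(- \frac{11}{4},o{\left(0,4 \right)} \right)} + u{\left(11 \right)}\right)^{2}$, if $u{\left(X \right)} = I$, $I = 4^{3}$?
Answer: $3249$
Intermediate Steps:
$o{\left(k,M \right)} = -9 + M$
$I = 64$
$g{\left(W,t \right)} = -2 + t$
$u{\left(X \right)} = 64$
$\left(g{\left(- \frac{11}{4},o{\left(0,4 \right)} \right)} + u{\left(11 \right)}\right)^{2} = \left(\left(-2 + \left(-9 + 4\right)\right) + 64\right)^{2} = \left(\left(-2 - 5\right) + 64\right)^{2} = \left(-7 + 64\right)^{2} = 57^{2} = 3249$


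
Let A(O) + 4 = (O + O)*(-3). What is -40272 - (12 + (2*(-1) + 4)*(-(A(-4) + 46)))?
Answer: -40152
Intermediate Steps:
A(O) = -4 - 6*O (A(O) = -4 + (O + O)*(-3) = -4 + (2*O)*(-3) = -4 - 6*O)
-40272 - (12 + (2*(-1) + 4)*(-(A(-4) + 46))) = -40272 - (12 + (2*(-1) + 4)*(-((-4 - 6*(-4)) + 46))) = -40272 - (12 + (-2 + 4)*(-((-4 + 24) + 46))) = -40272 - (12 + 2*(-(20 + 46))) = -40272 - (12 + 2*(-1*66)) = -40272 - (12 + 2*(-66)) = -40272 - (12 - 132) = -40272 - 1*(-120) = -40272 + 120 = -40152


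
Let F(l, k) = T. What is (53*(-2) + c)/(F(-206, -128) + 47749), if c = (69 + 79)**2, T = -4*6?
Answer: 21798/47725 ≈ 0.45674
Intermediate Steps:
T = -24
F(l, k) = -24
c = 21904 (c = 148**2 = 21904)
(53*(-2) + c)/(F(-206, -128) + 47749) = (53*(-2) + 21904)/(-24 + 47749) = (-106 + 21904)/47725 = 21798*(1/47725) = 21798/47725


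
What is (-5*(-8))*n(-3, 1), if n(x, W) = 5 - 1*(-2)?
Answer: 280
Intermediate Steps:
n(x, W) = 7 (n(x, W) = 5 + 2 = 7)
(-5*(-8))*n(-3, 1) = -5*(-8)*7 = 40*7 = 280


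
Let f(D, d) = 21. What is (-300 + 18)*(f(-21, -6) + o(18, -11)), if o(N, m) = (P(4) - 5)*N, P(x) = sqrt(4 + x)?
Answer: 19458 - 10152*sqrt(2) ≈ 5100.9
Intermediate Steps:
o(N, m) = N*(-5 + 2*sqrt(2)) (o(N, m) = (sqrt(4 + 4) - 5)*N = (sqrt(8) - 5)*N = (2*sqrt(2) - 5)*N = (-5 + 2*sqrt(2))*N = N*(-5 + 2*sqrt(2)))
(-300 + 18)*(f(-21, -6) + o(18, -11)) = (-300 + 18)*(21 + 18*(-5 + 2*sqrt(2))) = -282*(21 + (-90 + 36*sqrt(2))) = -282*(-69 + 36*sqrt(2)) = 19458 - 10152*sqrt(2)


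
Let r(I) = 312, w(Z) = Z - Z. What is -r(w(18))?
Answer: -312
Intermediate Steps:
w(Z) = 0
-r(w(18)) = -1*312 = -312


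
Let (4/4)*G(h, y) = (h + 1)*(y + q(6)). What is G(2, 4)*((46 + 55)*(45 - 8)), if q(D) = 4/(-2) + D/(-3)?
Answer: 0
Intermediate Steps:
q(D) = -2 - D/3 (q(D) = 4*(-½) + D*(-⅓) = -2 - D/3)
G(h, y) = (1 + h)*(-4 + y) (G(h, y) = (h + 1)*(y + (-2 - ⅓*6)) = (1 + h)*(y + (-2 - 2)) = (1 + h)*(y - 4) = (1 + h)*(-4 + y))
G(2, 4)*((46 + 55)*(45 - 8)) = (-4 + 4 - 4*2 + 2*4)*((46 + 55)*(45 - 8)) = (-4 + 4 - 8 + 8)*(101*37) = 0*3737 = 0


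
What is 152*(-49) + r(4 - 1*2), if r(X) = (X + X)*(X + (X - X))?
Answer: -7440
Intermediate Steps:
r(X) = 2*X**2 (r(X) = (2*X)*(X + 0) = (2*X)*X = 2*X**2)
152*(-49) + r(4 - 1*2) = 152*(-49) + 2*(4 - 1*2)**2 = -7448 + 2*(4 - 2)**2 = -7448 + 2*2**2 = -7448 + 2*4 = -7448 + 8 = -7440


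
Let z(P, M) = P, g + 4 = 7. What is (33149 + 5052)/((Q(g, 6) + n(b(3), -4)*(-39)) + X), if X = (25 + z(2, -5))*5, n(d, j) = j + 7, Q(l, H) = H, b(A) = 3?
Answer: 38201/24 ≈ 1591.7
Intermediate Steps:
g = 3 (g = -4 + 7 = 3)
n(d, j) = 7 + j
X = 135 (X = (25 + 2)*5 = 27*5 = 135)
(33149 + 5052)/((Q(g, 6) + n(b(3), -4)*(-39)) + X) = (33149 + 5052)/((6 + (7 - 4)*(-39)) + 135) = 38201/((6 + 3*(-39)) + 135) = 38201/((6 - 117) + 135) = 38201/(-111 + 135) = 38201/24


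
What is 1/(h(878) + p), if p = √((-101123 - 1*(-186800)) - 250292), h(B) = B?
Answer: 878/935499 - I*√164615/935499 ≈ 0.00093854 - 0.0004337*I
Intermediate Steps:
p = I*√164615 (p = √((-101123 + 186800) - 250292) = √(85677 - 250292) = √(-164615) = I*√164615 ≈ 405.73*I)
1/(h(878) + p) = 1/(878 + I*√164615)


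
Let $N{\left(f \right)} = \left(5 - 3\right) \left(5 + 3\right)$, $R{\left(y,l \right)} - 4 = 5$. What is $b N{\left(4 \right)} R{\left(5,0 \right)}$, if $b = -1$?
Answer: $-144$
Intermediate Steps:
$R{\left(y,l \right)} = 9$ ($R{\left(y,l \right)} = 4 + 5 = 9$)
$N{\left(f \right)} = 16$ ($N{\left(f \right)} = 2 \cdot 8 = 16$)
$b N{\left(4 \right)} R{\left(5,0 \right)} = \left(-1\right) 16 \cdot 9 = \left(-16\right) 9 = -144$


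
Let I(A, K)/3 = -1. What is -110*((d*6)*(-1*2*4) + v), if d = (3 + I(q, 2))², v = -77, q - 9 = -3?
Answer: 8470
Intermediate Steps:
q = 6 (q = 9 - 3 = 6)
I(A, K) = -3 (I(A, K) = 3*(-1) = -3)
d = 0 (d = (3 - 3)² = 0² = 0)
-110*((d*6)*(-1*2*4) + v) = -110*((0*6)*(-1*2*4) - 77) = -110*(0*(-2*4) - 77) = -110*(0*(-8) - 77) = -110*(0 - 77) = -110*(-77) = 8470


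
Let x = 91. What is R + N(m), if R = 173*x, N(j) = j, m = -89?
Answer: 15654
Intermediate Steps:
R = 15743 (R = 173*91 = 15743)
R + N(m) = 15743 - 89 = 15654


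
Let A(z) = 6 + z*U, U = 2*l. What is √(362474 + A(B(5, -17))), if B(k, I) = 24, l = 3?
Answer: 8*√5666 ≈ 602.18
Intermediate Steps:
U = 6 (U = 2*3 = 6)
A(z) = 6 + 6*z (A(z) = 6 + z*6 = 6 + 6*z)
√(362474 + A(B(5, -17))) = √(362474 + (6 + 6*24)) = √(362474 + (6 + 144)) = √(362474 + 150) = √362624 = 8*√5666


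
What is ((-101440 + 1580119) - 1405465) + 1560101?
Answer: 1633315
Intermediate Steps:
((-101440 + 1580119) - 1405465) + 1560101 = (1478679 - 1405465) + 1560101 = 73214 + 1560101 = 1633315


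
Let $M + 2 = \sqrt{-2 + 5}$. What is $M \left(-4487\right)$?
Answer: $8974 - 4487 \sqrt{3} \approx 1202.3$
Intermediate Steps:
$M = -2 + \sqrt{3}$ ($M = -2 + \sqrt{-2 + 5} = -2 + \sqrt{3} \approx -0.26795$)
$M \left(-4487\right) = \left(-2 + \sqrt{3}\right) \left(-4487\right) = 8974 - 4487 \sqrt{3}$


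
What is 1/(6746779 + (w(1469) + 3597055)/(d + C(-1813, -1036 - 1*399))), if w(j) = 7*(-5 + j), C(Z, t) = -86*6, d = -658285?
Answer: 658801/4444781144676 ≈ 1.4822e-7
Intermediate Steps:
C(Z, t) = -516
w(j) = -35 + 7*j
1/(6746779 + (w(1469) + 3597055)/(d + C(-1813, -1036 - 1*399))) = 1/(6746779 + ((-35 + 7*1469) + 3597055)/(-658285 - 516)) = 1/(6746779 + ((-35 + 10283) + 3597055)/(-658801)) = 1/(6746779 + (10248 + 3597055)*(-1/658801)) = 1/(6746779 + 3607303*(-1/658801)) = 1/(6746779 - 3607303/658801) = 1/(4444781144676/658801) = 658801/4444781144676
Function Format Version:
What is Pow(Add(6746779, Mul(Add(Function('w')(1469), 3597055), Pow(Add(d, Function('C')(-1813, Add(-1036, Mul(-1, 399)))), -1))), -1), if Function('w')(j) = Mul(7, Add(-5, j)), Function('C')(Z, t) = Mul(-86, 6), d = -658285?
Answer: Rational(658801, 4444781144676) ≈ 1.4822e-7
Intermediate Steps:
Function('C')(Z, t) = -516
Function('w')(j) = Add(-35, Mul(7, j))
Pow(Add(6746779, Mul(Add(Function('w')(1469), 3597055), Pow(Add(d, Function('C')(-1813, Add(-1036, Mul(-1, 399)))), -1))), -1) = Pow(Add(6746779, Mul(Add(Add(-35, Mul(7, 1469)), 3597055), Pow(Add(-658285, -516), -1))), -1) = Pow(Add(6746779, Mul(Add(Add(-35, 10283), 3597055), Pow(-658801, -1))), -1) = Pow(Add(6746779, Mul(Add(10248, 3597055), Rational(-1, 658801))), -1) = Pow(Add(6746779, Mul(3607303, Rational(-1, 658801))), -1) = Pow(Add(6746779, Rational(-3607303, 658801)), -1) = Pow(Rational(4444781144676, 658801), -1) = Rational(658801, 4444781144676)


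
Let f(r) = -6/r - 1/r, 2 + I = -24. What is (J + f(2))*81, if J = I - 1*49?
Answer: -12717/2 ≈ -6358.5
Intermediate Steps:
I = -26 (I = -2 - 24 = -26)
f(r) = -7/r
J = -75 (J = -26 - 1*49 = -26 - 49 = -75)
(J + f(2))*81 = (-75 - 7/2)*81 = -157/2*81 = -12717/2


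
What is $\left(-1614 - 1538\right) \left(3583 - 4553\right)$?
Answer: $3057440$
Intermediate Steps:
$\left(-1614 - 1538\right) \left(3583 - 4553\right) = \left(-3152\right) \left(-970\right) = 3057440$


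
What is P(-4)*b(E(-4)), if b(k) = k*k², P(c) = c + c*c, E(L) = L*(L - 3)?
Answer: 263424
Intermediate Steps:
E(L) = L*(-3 + L)
P(c) = c + c²
b(k) = k³
P(-4)*b(E(-4)) = (-4*(1 - 4))*(-4*(-3 - 4))³ = (-4*(-3))*(-4*(-7))³ = 12*28³ = 12*21952 = 263424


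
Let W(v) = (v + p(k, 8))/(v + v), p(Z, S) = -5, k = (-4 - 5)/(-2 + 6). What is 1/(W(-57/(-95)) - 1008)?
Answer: -3/3035 ≈ -0.00098847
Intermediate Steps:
k = -9/4 ≈ -2.2500
W(v) = (-5 + v)/(2*v) (W(v) = (v - 5)/(v + v) = (-5 + v)/((2*v)) = (-5 + v)*(1/(2*v)) = (-5 + v)/(2*v))
1/(W(-57/(-95)) - 1008) = 1/((-5 - 57/(-95))/(2*((-57/(-95)))) - 1008) = 1/((-5 - 57*(-1/95))/(2*((-57*(-1/95)))) - 1008) = 1/((-5 + ⅗)/(2*(⅗)) - 1008) = 1/((½)*(5/3)*(-22/5) - 1008) = 1/(-11/3 - 1008) = 1/(-3035/3) = -3/3035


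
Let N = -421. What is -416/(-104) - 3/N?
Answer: 1687/421 ≈ 4.0071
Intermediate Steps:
-416/(-104) - 3/N = -416/(-104) - 3/(-421) = -416*(-1/104) - 3*(-1/421) = 4 + 3/421 = 1687/421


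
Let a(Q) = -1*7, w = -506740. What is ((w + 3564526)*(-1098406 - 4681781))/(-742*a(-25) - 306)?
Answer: -8837287442991/2444 ≈ -3.6159e+9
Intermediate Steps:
a(Q) = -7
((w + 3564526)*(-1098406 - 4681781))/(-742*a(-25) - 306) = ((-506740 + 3564526)*(-1098406 - 4681781))/(-742*(-7) - 306) = (3057786*(-5780187))/(5194 - 306) = -17674574885982/4888 = -17674574885982*1/4888 = -8837287442991/2444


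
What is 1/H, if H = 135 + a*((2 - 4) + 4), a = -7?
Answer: 1/121 ≈ 0.0082645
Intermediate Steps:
H = 121 (H = 135 - 7*((2 - 4) + 4) = 135 - 7*(-2 + 4) = 135 - 7*2 = 135 - 14 = 121)
1/H = 1/121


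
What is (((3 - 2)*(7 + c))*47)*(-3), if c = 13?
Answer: -2820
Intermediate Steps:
(((3 - 2)*(7 + c))*47)*(-3) = (((3 - 2)*(7 + 13))*47)*(-3) = ((1*20)*47)*(-3) = (20*47)*(-3) = 940*(-3) = -2820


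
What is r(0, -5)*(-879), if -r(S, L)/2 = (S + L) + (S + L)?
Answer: -17580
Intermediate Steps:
r(S, L) = -4*L - 4*S (r(S, L) = -2*((S + L) + (S + L)) = -2*((L + S) + (L + S)) = -2*(2*L + 2*S) = -4*L - 4*S)
r(0, -5)*(-879) = (-4*(-5) - 4*0)*(-879) = (20 + 0)*(-879) = 20*(-879) = -17580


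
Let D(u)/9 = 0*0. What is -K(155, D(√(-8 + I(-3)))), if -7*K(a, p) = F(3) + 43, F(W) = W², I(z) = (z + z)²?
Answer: 52/7 ≈ 7.4286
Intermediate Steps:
I(z) = 4*z² (I(z) = (2*z)² = 4*z²)
D(u) = 0 (D(u) = 9*(0*0) = 9*0 = 0)
K(a, p) = -52/7 (K(a, p) = -(3² + 43)/7 = -(9 + 43)/7 = -⅐*52 = -52/7)
-K(155, D(√(-8 + I(-3)))) = -1*(-52/7) = 52/7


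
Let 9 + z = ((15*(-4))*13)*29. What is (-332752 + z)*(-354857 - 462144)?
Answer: 290346632381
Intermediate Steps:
z = -22629 (z = -9 + ((15*(-4))*13)*29 = -9 - 60*13*29 = -9 - 780*29 = -9 - 22620 = -22629)
(-332752 + z)*(-354857 - 462144) = (-332752 - 22629)*(-354857 - 462144) = -355381*(-817001) = 290346632381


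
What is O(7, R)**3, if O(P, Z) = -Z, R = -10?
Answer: 1000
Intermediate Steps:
O(7, R)**3 = (-1*(-10))**3 = 10**3 = 1000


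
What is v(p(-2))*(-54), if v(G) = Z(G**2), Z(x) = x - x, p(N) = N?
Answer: 0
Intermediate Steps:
Z(x) = 0
v(G) = 0
v(p(-2))*(-54) = 0*(-54) = 0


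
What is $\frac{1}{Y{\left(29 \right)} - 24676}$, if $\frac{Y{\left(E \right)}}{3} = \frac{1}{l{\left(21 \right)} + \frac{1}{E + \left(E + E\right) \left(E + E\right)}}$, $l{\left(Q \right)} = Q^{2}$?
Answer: $- \frac{1496314}{36923034085} \approx -4.0525 \cdot 10^{-5}$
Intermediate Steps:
$Y{\left(E \right)} = \frac{3}{441 + \frac{1}{E + 4 E^{2}}}$ ($Y{\left(E \right)} = \frac{3}{21^{2} + \frac{1}{E + \left(E + E\right) \left(E + E\right)}} = \frac{3}{441 + \frac{1}{E + 2 E 2 E}} = \frac{3}{441 + \frac{1}{E + 4 E^{2}}}$)
$\frac{1}{Y{\left(29 \right)} - 24676} = \frac{1}{3 \cdot 29 \frac{1}{1 + 441 \cdot 29 + 1764 \cdot 29^{2}} \left(1 + 4 \cdot 29\right) - 24676} = \frac{1}{3 \cdot 29 \frac{1}{1 + 12789 + 1764 \cdot 841} \left(1 + 116\right) - 24676} = \frac{1}{3 \cdot 29 \frac{1}{1 + 12789 + 1483524} \cdot 117 - 24676} = \frac{1}{3 \cdot 29 \cdot \frac{1}{1496314} \cdot 117 - 24676} = \frac{1}{\frac{10179}{1496314} - 24676} = \frac{1}{- \frac{36923034085}{1496314}} = - \frac{1496314}{36923034085}$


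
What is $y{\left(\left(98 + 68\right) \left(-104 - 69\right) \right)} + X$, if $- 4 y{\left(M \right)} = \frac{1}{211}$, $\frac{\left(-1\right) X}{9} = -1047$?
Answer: $\frac{7953011}{844} \approx 9423.0$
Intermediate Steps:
$X = 9423$ ($X = \left(-9\right) \left(-1047\right) = 9423$)
$y{\left(M \right)} = - \frac{1}{844}$ ($y{\left(M \right)} = - \frac{1}{4 \cdot 211} = \left(- \frac{1}{4}\right) \frac{1}{211} = - \frac{1}{844}$)
$y{\left(\left(98 + 68\right) \left(-104 - 69\right) \right)} + X = - \frac{1}{844} + 9423 = \frac{7953011}{844}$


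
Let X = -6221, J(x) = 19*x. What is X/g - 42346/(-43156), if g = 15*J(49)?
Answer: 161444207/301336770 ≈ 0.53576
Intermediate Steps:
g = 13965 (g = 15*(19*49) = 15*931 = 13965)
X/g - 42346/(-43156) = -6221/13965 - 42346/(-43156) = -6221*1/13965 - 42346*(-1/43156) = -6221/13965 + 21173/21578 = 161444207/301336770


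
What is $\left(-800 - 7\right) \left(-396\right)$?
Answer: $319572$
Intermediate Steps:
$\left(-800 - 7\right) \left(-396\right) = \left(-807\right) \left(-396\right) = 319572$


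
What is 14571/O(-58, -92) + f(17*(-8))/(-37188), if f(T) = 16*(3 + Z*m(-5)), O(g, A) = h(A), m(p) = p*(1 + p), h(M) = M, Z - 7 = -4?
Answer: -15054419/95036 ≈ -158.41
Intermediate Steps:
Z = 3 (Z = 7 - 4 = 3)
O(g, A) = A
f(T) = 1008 (f(T) = 16*(3 + 3*(-5*(1 - 5))) = 16*(3 + 3*(-5*(-4))) = 16*(3 + 3*20) = 16*(3 + 60) = 16*63 = 1008)
14571/O(-58, -92) + f(17*(-8))/(-37188) = 14571/(-92) + 1008/(-37188) = 14571*(-1/92) + 1008*(-1/37188) = -14571/92 - 28/1033 = -15054419/95036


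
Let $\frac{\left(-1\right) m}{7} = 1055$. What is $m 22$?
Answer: $-162470$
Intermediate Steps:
$m = -7385$ ($m = \left(-7\right) 1055 = -7385$)
$m 22 = \left(-7385\right) 22 = -162470$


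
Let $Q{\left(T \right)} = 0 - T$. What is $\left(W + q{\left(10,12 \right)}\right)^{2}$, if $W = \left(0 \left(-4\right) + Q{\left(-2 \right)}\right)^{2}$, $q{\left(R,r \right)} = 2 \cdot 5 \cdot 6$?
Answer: $4096$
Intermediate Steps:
$Q{\left(T \right)} = - T$
$q{\left(R,r \right)} = 60$ ($q{\left(R,r \right)} = 10 \cdot 6 = 60$)
$W = 4$ ($W = \left(0 \left(-4\right) - -2\right)^{2} = \left(0 + 2\right)^{2} = 2^{2} = 4$)
$\left(W + q{\left(10,12 \right)}\right)^{2} = \left(4 + 60\right)^{2} = 64^{2} = 4096$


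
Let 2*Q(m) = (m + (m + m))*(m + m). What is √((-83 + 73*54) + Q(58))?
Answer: √13951 ≈ 118.11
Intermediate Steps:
Q(m) = 3*m² (Q(m) = ((m + (m + m))*(m + m))/2 = ((m + 2*m)*(2*m))/2 = ((3*m)*(2*m))/2 = (6*m²)/2 = 3*m²)
√((-83 + 73*54) + Q(58)) = √((-83 + 73*54) + 3*58²) = √((-83 + 3942) + 3*3364) = √(3859 + 10092) = √13951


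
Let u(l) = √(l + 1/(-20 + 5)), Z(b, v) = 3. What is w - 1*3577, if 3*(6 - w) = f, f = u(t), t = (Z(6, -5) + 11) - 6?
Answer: -3571 - √1785/45 ≈ -3571.9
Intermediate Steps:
t = 8 (t = (3 + 11) - 6 = 14 - 6 = 8)
u(l) = √(-1/15 + l) (u(l) = √(l + 1/(-15)) = √(l - 1/15) = √(-1/15 + l))
f = √1785/15 (f = √(-15 + 225*8)/15 = √(-15 + 1800)/15 = √1785/15 ≈ 2.8166)
w = 6 - √1785/45 ≈ 5.0611
w - 1*3577 = (6 - √1785/45) - 1*3577 = (6 - √1785/45) - 3577 = -3571 - √1785/45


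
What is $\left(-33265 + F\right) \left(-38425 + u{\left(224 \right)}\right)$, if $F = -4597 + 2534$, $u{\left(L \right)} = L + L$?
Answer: $1341651456$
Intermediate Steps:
$u{\left(L \right)} = 2 L$
$F = -2063$
$\left(-33265 + F\right) \left(-38425 + u{\left(224 \right)}\right) = \left(-33265 - 2063\right) \left(-38425 + 2 \cdot 224\right) = - 35328 \left(-38425 + 448\right) = \left(-35328\right) \left(-37977\right) = 1341651456$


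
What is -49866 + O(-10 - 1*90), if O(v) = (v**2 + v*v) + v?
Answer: -29966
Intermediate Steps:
O(v) = v + 2*v**2 (O(v) = (v**2 + v**2) + v = 2*v**2 + v = v + 2*v**2)
-49866 + O(-10 - 1*90) = -49866 + (-10 - 1*90)*(1 + 2*(-10 - 1*90)) = -49866 + (-10 - 90)*(1 + 2*(-10 - 90)) = -49866 - 100*(1 + 2*(-100)) = -49866 - 100*(1 - 200) = -49866 - 100*(-199) = -49866 + 19900 = -29966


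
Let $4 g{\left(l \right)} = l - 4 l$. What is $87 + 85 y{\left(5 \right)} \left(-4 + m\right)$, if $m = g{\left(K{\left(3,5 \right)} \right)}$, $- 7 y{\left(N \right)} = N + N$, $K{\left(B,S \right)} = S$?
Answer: $\frac{14393}{14} \approx 1028.1$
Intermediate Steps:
$g{\left(l \right)} = - \frac{3 l}{4}$ ($g{\left(l \right)} = \frac{l - 4 l}{4} = \frac{\left(-3\right) l}{4} = - \frac{3 l}{4}$)
$y{\left(N \right)} = - \frac{2 N}{7}$ ($y{\left(N \right)} = - \frac{N + N}{7} = - \frac{2 N}{7}$)
$m = - \frac{15}{4}$ ($m = \left(- \frac{3}{4}\right) 5 = - \frac{15}{4} \approx -3.75$)
$87 + 85 y{\left(5 \right)} \left(-4 + m\right) = 87 + 85 \left(- \frac{2}{7}\right) 5 \left(-4 - \frac{15}{4}\right) = 87 + 85 \left(\left(- \frac{10}{7}\right) \left(- \frac{31}{4}\right)\right) = 87 + 85 \cdot \frac{155}{14} = 87 + \frac{13175}{14} = \frac{14393}{14}$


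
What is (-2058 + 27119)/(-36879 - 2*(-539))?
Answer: -25061/35801 ≈ -0.70001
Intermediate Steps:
(-2058 + 27119)/(-36879 - 2*(-539)) = 25061/(-36879 + 1078) = 25061/(-35801) = 25061*(-1/35801) = -25061/35801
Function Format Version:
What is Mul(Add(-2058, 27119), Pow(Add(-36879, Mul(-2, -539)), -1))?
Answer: Rational(-25061, 35801) ≈ -0.70001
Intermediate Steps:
Mul(Add(-2058, 27119), Pow(Add(-36879, Mul(-2, -539)), -1)) = Mul(25061, Pow(Add(-36879, 1078), -1)) = Mul(25061, Pow(-35801, -1)) = Mul(25061, Rational(-1, 35801)) = Rational(-25061, 35801)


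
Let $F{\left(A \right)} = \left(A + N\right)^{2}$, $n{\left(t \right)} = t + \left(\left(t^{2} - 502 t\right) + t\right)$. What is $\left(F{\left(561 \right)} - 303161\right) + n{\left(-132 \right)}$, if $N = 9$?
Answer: $105163$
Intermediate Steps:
$n{\left(t \right)} = t^{2} - 500 t$ ($n{\left(t \right)} = t + \left(t^{2} - 501 t\right) = t^{2} - 500 t$)
$F{\left(A \right)} = \left(9 + A\right)^{2}$ ($F{\left(A \right)} = \left(A + 9\right)^{2} = \left(9 + A\right)^{2}$)
$\left(F{\left(561 \right)} - 303161\right) + n{\left(-132 \right)} = \left(\left(9 + 561\right)^{2} - 303161\right) - 132 \left(-500 - 132\right) = \left(570^{2} - 303161\right) - -83424 = \left(324900 - 303161\right) + 83424 = 21739 + 83424 = 105163$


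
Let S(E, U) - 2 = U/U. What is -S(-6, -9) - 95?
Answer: -98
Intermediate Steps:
S(E, U) = 3 (S(E, U) = 2 + U/U = 2 + 1 = 3)
-S(-6, -9) - 95 = -1*3 - 95 = -3 - 95 = -98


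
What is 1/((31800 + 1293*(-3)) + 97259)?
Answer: 1/125180 ≈ 7.9885e-6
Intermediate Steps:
1/((31800 + 1293*(-3)) + 97259) = 1/((31800 - 3879) + 97259) = 1/(27921 + 97259) = 1/125180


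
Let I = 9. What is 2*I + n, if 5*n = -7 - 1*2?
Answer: 81/5 ≈ 16.200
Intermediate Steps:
n = -9/5 (n = (-7 - 1*2)/5 = (-7 - 2)/5 = (⅕)*(-9) = -9/5 ≈ -1.8000)
2*I + n = 2*9 - 9/5 = 18 - 9/5 = 81/5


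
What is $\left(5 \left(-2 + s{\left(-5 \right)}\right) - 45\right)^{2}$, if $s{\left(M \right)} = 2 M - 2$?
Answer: $13225$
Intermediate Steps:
$s{\left(M \right)} = -2 + 2 M$
$\left(5 \left(-2 + s{\left(-5 \right)}\right) - 45\right)^{2} = \left(5 \left(-2 + \left(-2 + 2 \left(-5\right)\right)\right) - 45\right)^{2} = \left(5 \left(-2 - 12\right) - 45\right)^{2} = \left(5 \left(-14\right) - 45\right)^{2} = \left(-70 - 45\right)^{2} = \left(-115\right)^{2} = 13225$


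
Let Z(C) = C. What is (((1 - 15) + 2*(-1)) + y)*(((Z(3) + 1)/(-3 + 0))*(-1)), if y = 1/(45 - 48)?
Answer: -196/9 ≈ -21.778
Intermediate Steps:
y = -⅓ (y = 1/(-3) = -⅓ ≈ -0.33333)
(((1 - 15) + 2*(-1)) + y)*(((Z(3) + 1)/(-3 + 0))*(-1)) = (((1 - 15) + 2*(-1)) - ⅓)*(((3 + 1)/(-3 + 0))*(-1)) = ((-14 - 2) - ⅓)*((4/(-3))*(-1)) = (-16 - ⅓)*((4*(-⅓))*(-1)) = -(-196)*(-1)/9 = -49/3*4/3 = -196/9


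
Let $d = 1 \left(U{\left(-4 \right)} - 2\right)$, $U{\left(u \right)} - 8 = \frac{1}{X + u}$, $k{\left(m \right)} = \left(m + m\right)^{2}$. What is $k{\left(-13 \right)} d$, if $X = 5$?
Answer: $4732$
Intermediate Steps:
$k{\left(m \right)} = 4 m^{2}$ ($k{\left(m \right)} = \left(2 m\right)^{2} = 4 m^{2}$)
$U{\left(u \right)} = 8 + \frac{1}{5 + u}$
$d = 7$ ($d = 1 \left(\frac{41 + 8 \left(-4\right)}{5 - 4} - 2\right) = 1 \left(\frac{41 - 32}{1} - 2\right) = 1 \left(1 \cdot 9 - 2\right) = 1 \left(9 - 2\right) = 1 \cdot 7 = 7$)
$k{\left(-13 \right)} d = 4 \left(-13\right)^{2} \cdot 7 = 4 \cdot 169 \cdot 7 = 676 \cdot 7 = 4732$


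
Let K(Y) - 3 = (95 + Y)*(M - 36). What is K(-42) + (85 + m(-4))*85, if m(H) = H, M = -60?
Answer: 1800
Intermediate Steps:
K(Y) = -9117 - 96*Y (K(Y) = 3 + (95 + Y)*(-60 - 36) = 3 + (95 + Y)*(-96) = 3 + (-9120 - 96*Y) = -9117 - 96*Y)
K(-42) + (85 + m(-4))*85 = (-9117 - 96*(-42)) + (85 - 4)*85 = (-9117 + 4032) + 81*85 = -5085 + 6885 = 1800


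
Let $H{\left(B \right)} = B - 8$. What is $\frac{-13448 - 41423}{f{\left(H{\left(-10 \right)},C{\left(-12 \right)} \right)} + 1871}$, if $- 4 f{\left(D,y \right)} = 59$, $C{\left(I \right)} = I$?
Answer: $- \frac{219484}{7425} \approx -29.56$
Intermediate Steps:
$H{\left(B \right)} = -8 + B$
$f{\left(D,y \right)} = - \frac{59}{4}$ ($f{\left(D,y \right)} = \left(- \frac{1}{4}\right) 59 = - \frac{59}{4}$)
$\frac{-13448 - 41423}{f{\left(H{\left(-10 \right)},C{\left(-12 \right)} \right)} + 1871} = \frac{-13448 - 41423}{- \frac{59}{4} + 1871} = - \frac{54871}{\frac{7425}{4}} = \left(-54871\right) \frac{4}{7425} = - \frac{219484}{7425}$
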